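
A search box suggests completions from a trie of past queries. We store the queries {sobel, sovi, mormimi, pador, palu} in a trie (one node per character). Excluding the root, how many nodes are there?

Trace insertions, counting only characters that open a new branch:
  "sobel" → 5 new (s, o, b, e, l)
  "sovi" → prefix "so" already present; 2 new (v, i)
  "mormimi" → 7 new (m, o, r, m, i, m, i)
  "pador" → 5 new (p, a, d, o, r)
  "palu" → prefix "pa" already present; 2 new (l, u)
Total nodes = 5 + 2 + 7 + 5 + 2 = 21

21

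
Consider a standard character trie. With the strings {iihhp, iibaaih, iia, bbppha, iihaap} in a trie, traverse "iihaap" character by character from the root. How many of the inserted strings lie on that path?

1

Check each prefix of "iihaap" against the stored set — each match is an end-marker on the path.
Prefixes of the query that are stored words: "iihaap"
Count: 1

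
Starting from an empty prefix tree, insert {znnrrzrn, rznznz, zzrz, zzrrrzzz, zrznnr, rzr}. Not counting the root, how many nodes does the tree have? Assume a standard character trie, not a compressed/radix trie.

28

Count nodes per top-level branch (shared prefixes stored once):
  'r'-branch (rznznz, rzr): 7 nodes
  'z'-branch (znnrrzrn, zrznnr, zzrrrzzz, zzrz): 21 nodes
Sum: 28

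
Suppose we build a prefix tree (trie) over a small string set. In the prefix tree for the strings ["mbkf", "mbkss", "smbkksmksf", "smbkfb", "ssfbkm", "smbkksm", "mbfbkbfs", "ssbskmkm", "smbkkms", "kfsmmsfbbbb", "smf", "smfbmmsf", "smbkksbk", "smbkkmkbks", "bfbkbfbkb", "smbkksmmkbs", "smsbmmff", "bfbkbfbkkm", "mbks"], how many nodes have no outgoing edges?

Leaves are exactly the stored words that no other stored word extends.
Those words: "bfbkbfbkb", "bfbkbfbkkm", "kfsmmsfbbbb", "mbfbkbfs", "mbkf", "mbkss", "smbkfb", "smbkkmkbks", "smbkkms", "smbkksbk", "smbkksmksf", "smbkksmmkbs", "smfbmmsf", "smsbmmff", "ssbskmkm", "ssfbkm"
Leaf count: 16

16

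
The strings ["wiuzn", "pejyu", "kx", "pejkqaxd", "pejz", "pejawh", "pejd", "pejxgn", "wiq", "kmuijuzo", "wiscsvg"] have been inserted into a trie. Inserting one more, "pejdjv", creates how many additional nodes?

2

The longest prefix of "pejdjv" already in the trie is "pejd" (length 4).
New nodes needed: |"pejdjv"| − 4 = 6 − 4 = 2.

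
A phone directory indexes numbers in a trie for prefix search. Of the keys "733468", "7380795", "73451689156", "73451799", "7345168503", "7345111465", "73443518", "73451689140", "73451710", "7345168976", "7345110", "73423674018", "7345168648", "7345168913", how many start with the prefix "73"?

14

Walk to "73"; the words in its subtree are exactly those with that prefix.
Words under "73": 733468, 73423674018, 73443518, 7345110, 7345111465, 7345168503, 7345168648, 7345168913, 73451689140, 73451689156, 7345168976, 73451710, 73451799, 7380795
Count: 14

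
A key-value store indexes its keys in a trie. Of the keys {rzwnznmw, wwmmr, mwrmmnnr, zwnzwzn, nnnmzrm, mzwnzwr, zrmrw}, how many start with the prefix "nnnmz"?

1

Walk to "nnnmz"; the words in its subtree are exactly those with that prefix.
Matches: "nnnmzrm"
Count: 1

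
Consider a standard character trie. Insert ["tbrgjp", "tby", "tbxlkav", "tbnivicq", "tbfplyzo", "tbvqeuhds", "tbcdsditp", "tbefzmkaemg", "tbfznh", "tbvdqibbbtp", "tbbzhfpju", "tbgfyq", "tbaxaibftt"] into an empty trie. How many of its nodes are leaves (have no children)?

A leaf is a node with no children — equivalently, the end of a word that is not a proper prefix of any other stored word.
Those words: "tbaxaibftt", "tbbzhfpju", "tbcdsditp", "tbefzmkaemg", "tbfplyzo", "tbfznh", "tbgfyq", "tbnivicq", "tbrgjp", "tbvdqibbbtp", "tbvqeuhds", "tbxlkav", "tby"
Leaf count: 13

13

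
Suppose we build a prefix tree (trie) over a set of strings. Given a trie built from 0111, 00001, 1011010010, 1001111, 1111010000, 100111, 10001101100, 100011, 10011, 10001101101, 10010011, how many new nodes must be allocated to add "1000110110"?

Every character of "1000110110" already lies on an existing path (it is a prefix of some stored word).
No new nodes are needed: 0.

0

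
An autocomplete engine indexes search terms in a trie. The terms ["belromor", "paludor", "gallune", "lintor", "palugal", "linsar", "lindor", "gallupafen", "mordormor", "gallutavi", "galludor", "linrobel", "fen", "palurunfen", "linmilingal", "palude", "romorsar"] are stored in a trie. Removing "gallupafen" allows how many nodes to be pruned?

After clearing the end-marker at "gallupafen", prune upward until reaching a node still needed by another word.
The suffix "pafen" (5 nodes) is used only by "gallupafen"; the node for "gallu" still has the child "n", so pruning stops there.
Nodes removed: 5

5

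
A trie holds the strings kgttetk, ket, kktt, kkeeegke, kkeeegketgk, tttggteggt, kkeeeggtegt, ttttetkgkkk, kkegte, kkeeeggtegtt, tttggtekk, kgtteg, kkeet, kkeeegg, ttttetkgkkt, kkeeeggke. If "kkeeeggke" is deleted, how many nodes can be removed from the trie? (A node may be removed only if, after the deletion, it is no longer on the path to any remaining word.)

Walk "kkeeeggke" from the leaf back toward the root, removing each node that no remaining word uses.
The suffix "ke" (2 nodes) is used only by "kkeeeggke"; the node for "kkeeegg" still has the child "t", so pruning stops there.
Nodes removed: 2

2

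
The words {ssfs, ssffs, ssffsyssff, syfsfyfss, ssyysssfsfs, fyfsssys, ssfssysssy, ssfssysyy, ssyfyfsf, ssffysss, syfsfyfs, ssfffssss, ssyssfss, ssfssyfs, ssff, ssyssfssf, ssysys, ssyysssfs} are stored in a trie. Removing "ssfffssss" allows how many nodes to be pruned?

After clearing the end-marker at "ssfffssss", prune upward until reaching a node still needed by another word.
The suffix "fssss" (5 nodes) is used only by "ssfffssss"; the node for "ssff" still has the child "s", so pruning stops there.
Nodes removed: 5

5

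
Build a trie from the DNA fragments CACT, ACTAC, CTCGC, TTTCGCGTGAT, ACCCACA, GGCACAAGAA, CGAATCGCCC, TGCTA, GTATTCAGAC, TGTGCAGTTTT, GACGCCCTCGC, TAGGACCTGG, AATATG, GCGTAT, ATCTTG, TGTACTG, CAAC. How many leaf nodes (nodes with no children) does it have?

17

Leaves are exactly the stored words that no other stored word extends.
Those words: "AATATG", "ACCCACA", "ACTAC", "ATCTTG", "CAAC", "CACT", "CGAATCGCCC", "CTCGC", "GACGCCCTCGC", "GCGTAT", "GGCACAAGAA", "GTATTCAGAC", "TAGGACCTGG", "TGCTA", "TGTACTG", "TGTGCAGTTTT", "TTTCGCGTGAT"
Leaf count: 17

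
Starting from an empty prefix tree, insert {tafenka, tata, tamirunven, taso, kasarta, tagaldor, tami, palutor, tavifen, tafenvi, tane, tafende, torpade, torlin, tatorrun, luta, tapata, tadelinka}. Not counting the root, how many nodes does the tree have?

Insert word by word; a character creates a node only if that edge doesn't already exist:
  "tafenka" → 7 new (t, a, f, e, n, k, a)
  "tata" → prefix "ta" already present; 2 new (t, a)
  "tamirunven" → prefix "ta" already present; 8 new (m, i, r, u, n, v, e, n)
  "taso" → prefix "ta" already present; 2 new (s, o)
  "kasarta" → 7 new (k, a, s, a, r, t, a)
  "tagaldor" → prefix "ta" already present; 6 new (g, a, l, d, o, r)
  "tami" → prefix "tami" already present; 0 new (none)
  "palutor" → 7 new (p, a, l, u, t, o, r)
  "tavifen" → prefix "ta" already present; 5 new (v, i, f, e, n)
  "tafenvi" → prefix "tafen" already present; 2 new (v, i)
  "tane" → prefix "ta" already present; 2 new (n, e)
  "tafende" → prefix "tafen" already present; 2 new (d, e)
  "torpade" → prefix "t" already present; 6 new (o, r, p, a, d, e)
  "torlin" → prefix "tor" already present; 3 new (l, i, n)
  "tatorrun" → prefix "tat" already present; 5 new (o, r, r, u, n)
  "luta" → 4 new (l, u, t, a)
  "tapata" → prefix "ta" already present; 4 new (p, a, t, a)
  "tadelinka" → prefix "ta" already present; 7 new (d, e, l, i, n, k, a)
Total nodes = 7 + 2 + 8 + 2 + 7 + 6 + 0 + 7 + 5 + 2 + 2 + 2 + 6 + 3 + 5 + 4 + 4 + 7 = 79

79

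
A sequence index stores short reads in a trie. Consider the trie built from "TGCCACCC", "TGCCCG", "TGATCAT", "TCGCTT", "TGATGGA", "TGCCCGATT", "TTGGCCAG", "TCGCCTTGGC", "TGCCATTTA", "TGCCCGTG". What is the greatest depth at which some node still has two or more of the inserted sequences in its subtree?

6

Equivalently: take the maximum, over all pairs, of their longest common prefix length.
e.g. "TGCCCG" and "TGCCCGATT" share the prefix "TGCCCG" of length 6; no pair shares a longer one.
Longest shared-prefix length: 6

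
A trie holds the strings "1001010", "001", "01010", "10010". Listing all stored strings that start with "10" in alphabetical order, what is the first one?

10010

DFS of the "10" subtree visits, in order: "10010", "1001010"
Position 1: 10010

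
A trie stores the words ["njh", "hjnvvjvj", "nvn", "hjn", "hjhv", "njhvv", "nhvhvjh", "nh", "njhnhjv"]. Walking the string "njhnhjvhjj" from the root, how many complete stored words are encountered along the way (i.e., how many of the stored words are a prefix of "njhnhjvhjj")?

2

Check each prefix of "njhnhjvhjj" against the stored set — each match is an end-marker on the path.
Prefixes of the query that are stored words: "njh", "njhnhjv"
Count: 2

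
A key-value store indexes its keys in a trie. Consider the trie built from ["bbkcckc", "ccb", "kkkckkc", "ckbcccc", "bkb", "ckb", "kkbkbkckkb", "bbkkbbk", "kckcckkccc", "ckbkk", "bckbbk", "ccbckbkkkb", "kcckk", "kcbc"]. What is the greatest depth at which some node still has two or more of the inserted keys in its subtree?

Look for the deepest trie node that still has at least two words in its subtree.
"bbkcckc" and "bbkkbbk" agree on "bbk" (3 characters) before diverging; nothing deeper is shared.
Longest shared-prefix length: 3

3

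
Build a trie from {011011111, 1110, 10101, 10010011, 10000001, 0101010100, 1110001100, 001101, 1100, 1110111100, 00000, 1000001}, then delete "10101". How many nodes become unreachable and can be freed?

3

A node on "10101"'s path can go only if nothing else ends at it or branches off below it.
The suffix "101" (3 nodes) is used only by "10101"; the node for "10" still has the child "0", so pruning stops there.
Nodes removed: 3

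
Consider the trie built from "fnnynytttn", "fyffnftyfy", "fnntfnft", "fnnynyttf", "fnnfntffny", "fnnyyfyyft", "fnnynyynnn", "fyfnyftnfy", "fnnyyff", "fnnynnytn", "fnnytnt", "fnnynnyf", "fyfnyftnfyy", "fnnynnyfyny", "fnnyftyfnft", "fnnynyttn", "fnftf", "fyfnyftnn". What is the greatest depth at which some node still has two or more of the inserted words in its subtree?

10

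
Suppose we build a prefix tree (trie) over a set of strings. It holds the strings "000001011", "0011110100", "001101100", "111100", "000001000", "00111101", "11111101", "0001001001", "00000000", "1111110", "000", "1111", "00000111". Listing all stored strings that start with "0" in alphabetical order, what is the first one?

000

Filter for "0…" and sort: "000", "00000000", "000001000", "000001011", "00000111", "0001001001", "001101100", "00111101", "0011110100"
The 1st is 000.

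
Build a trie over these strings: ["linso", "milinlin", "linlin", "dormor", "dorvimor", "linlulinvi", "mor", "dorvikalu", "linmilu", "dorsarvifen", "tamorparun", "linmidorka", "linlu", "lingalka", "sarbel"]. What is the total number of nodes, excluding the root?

77

Count nodes per top-level branch (shared prefixes stored once):
  'd'-branch (dormor, dorsarvifen, dorvikalu, dorvimor): 23 nodes
  'l'-branch (lingalka, linlin, linlu, linlulinvi, linmidorka, linmilu, linso): 28 nodes
  'm'-branch (milinlin, mor): 10 nodes
  's'-branch (sarbel): 6 nodes
  't'-branch (tamorparun): 10 nodes
Sum: 77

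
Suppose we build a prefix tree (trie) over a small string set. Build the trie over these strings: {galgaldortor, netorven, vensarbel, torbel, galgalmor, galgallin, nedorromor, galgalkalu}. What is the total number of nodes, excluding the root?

53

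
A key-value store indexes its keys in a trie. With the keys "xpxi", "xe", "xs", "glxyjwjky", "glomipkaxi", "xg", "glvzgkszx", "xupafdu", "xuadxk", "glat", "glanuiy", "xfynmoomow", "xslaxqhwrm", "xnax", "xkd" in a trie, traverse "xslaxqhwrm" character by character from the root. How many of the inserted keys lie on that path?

2

Walk "xslaxqhwrm" from the root; an end-of-word marker is hit whenever a stored word is a prefix of "xslaxqhwrm".
Prefixes of the query that are stored words: "xs", "xslaxqhwrm"
Count: 2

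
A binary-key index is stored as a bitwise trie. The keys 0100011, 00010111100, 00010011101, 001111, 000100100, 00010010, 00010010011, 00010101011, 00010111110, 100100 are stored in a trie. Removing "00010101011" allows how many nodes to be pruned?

5

A node on "00010101011"'s path can go only if nothing else ends at it or branches off below it.
The suffix "01011" (5 nodes) is used only by "00010101011"; the node for "000101" still has the child "1", so pruning stops there.
Nodes removed: 5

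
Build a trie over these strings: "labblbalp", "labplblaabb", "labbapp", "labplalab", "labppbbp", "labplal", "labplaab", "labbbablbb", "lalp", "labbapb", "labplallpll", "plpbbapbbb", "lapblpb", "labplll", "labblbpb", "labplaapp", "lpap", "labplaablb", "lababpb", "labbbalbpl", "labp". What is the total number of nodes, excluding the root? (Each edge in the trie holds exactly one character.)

77

Count nodes per top-level branch (shared prefixes stored once):
  'l'-branch (lababpb, labbapb, labbapp, labbbablbb, labbbalbpl, labblbalp, labblbpb, labp, labplaab, labplaablb, labplaapp, labplal, labplalab, labplallpll, labplblaabb, labplll, labppbbp, lalp, lapblpb, lpap): 67 nodes
  'p'-branch (plpbbapbbb): 10 nodes
Sum: 77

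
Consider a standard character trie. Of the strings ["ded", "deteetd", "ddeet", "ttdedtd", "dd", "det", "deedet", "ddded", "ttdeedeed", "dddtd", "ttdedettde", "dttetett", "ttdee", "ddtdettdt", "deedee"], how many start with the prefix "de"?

5

Filter for entries beginning with "de":
Words under "de": ded, deedee, deedet, det, deteetd
Count: 5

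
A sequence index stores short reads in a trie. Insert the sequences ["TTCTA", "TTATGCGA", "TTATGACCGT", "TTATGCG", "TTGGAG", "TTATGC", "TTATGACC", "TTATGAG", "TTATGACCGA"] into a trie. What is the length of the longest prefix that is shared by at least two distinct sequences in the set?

9

Equivalently: take the maximum, over all pairs, of their longest common prefix length.
e.g. "TTATGACCGA" and "TTATGACCGT" share the prefix "TTATGACCG" of length 9; no pair shares a longer one.
Longest shared-prefix length: 9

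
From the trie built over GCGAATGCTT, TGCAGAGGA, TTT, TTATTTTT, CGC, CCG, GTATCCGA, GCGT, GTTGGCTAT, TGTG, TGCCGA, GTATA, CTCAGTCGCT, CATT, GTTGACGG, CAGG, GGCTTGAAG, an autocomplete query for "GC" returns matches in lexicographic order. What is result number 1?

GCGAATGCTT

Words with prefix "GC", in lexicographic order: "GCGAATGCTT", "GCGT"
The 1st is GCGAATGCTT.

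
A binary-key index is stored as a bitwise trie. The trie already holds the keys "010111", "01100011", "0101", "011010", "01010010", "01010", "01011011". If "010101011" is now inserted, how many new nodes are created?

4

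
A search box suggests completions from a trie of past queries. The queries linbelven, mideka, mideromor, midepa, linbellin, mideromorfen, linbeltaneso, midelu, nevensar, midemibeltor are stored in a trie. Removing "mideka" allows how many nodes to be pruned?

Walk "mideka" from the leaf back toward the root, removing each node that no remaining word uses.
The suffix "ka" (2 nodes) is used only by "mideka"; the node for "mide" still has the child "r", so pruning stops there.
Nodes removed: 2

2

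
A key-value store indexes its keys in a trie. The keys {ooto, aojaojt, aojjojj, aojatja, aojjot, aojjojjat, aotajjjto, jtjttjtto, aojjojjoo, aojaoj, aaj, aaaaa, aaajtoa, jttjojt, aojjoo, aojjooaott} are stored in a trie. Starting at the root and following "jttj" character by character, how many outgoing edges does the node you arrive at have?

The children of the "jttj" node are the distinct next characters among strings starting with "jttj".
Characters that immediately follow "jttj" among the stored strings: {o}.
That node has 1 child edge.

1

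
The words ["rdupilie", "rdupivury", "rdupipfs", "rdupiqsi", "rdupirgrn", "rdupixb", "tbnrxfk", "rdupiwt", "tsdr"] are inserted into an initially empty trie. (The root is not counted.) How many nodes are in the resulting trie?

36

For each word, the new-node count is its length minus the longest prefix already in the trie:
  "rdupilie" → 8 new (r, d, u, p, i, l, i, e)
  "rdupivury" → prefix "rdupi" already present; 4 new (v, u, r, y)
  "rdupipfs" → prefix "rdupi" already present; 3 new (p, f, s)
  "rdupiqsi" → prefix "rdupi" already present; 3 new (q, s, i)
  "rdupirgrn" → prefix "rdupi" already present; 4 new (r, g, r, n)
  "rdupixb" → prefix "rdupi" already present; 2 new (x, b)
  "tbnrxfk" → 7 new (t, b, n, r, x, f, k)
  "rdupiwt" → prefix "rdupi" already present; 2 new (w, t)
  "tsdr" → prefix "t" already present; 3 new (s, d, r)
Total nodes = 8 + 4 + 3 + 3 + 4 + 2 + 7 + 2 + 3 = 36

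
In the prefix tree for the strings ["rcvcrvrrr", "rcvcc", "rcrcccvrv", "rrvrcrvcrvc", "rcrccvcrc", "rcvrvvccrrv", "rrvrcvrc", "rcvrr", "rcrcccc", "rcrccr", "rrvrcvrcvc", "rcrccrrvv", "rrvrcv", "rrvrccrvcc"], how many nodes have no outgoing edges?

11

A leaf is a node with no children — equivalently, the end of a word that is not a proper prefix of any other stored word.
Those words: "rcrcccc", "rcrcccvrv", "rcrccrrvv", "rcrccvcrc", "rcvcc", "rcvcrvrrr", "rcvrr", "rcvrvvccrrv", "rrvrccrvcc", "rrvrcrvcrvc", "rrvrcvrcvc"
Leaf count: 11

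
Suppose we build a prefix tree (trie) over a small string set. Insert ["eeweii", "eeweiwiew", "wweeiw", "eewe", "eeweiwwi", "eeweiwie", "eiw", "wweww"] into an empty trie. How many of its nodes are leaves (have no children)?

Leaves are exactly the stored words that no other stored word extends.
Those words: "eeweii", "eeweiwiew", "eeweiwwi", "eiw", "wweeiw", "wweww"
Leaf count: 6

6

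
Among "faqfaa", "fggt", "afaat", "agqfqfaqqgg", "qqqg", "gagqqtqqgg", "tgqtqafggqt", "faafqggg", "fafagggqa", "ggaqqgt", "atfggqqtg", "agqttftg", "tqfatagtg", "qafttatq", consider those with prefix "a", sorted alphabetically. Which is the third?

agqttftg

Filter for "a…" and sort: "afaat", "agqfqfaqqgg", "agqttftg", "atfggqqtg"
Position 3: agqttftg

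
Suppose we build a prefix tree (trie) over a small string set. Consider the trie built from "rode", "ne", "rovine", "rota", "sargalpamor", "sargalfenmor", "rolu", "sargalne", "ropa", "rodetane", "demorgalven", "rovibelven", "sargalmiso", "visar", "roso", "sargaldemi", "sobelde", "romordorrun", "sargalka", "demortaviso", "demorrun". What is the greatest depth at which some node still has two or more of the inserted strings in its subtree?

6

Equivalently: take the maximum, over all pairs, of their longest common prefix length.
"sargaldemi" and "sargalfenmor" agree on "sargal" (6 characters) before diverging; nothing deeper is shared.
Longest shared-prefix length: 6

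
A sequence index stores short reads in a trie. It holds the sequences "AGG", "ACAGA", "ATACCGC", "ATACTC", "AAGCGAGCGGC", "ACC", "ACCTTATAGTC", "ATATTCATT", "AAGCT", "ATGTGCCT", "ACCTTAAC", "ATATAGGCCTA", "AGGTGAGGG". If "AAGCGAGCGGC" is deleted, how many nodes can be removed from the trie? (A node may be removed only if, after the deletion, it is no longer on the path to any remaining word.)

7

Walk "AAGCGAGCGGC" from the leaf back toward the root, removing each node that no remaining word uses.
The suffix "GAGCGGC" (7 nodes) is used only by "AAGCGAGCGGC"; the node for "AAGC" still has the child "T", so pruning stops there.
Nodes removed: 7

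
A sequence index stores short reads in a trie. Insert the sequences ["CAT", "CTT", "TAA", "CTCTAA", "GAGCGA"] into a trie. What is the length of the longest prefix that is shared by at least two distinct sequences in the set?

2

The deepest shared node is where two words last agree before diverging.
"CTCTAA" and "CTT" agree on "CT" (2 characters) before diverging; nothing deeper is shared.
Longest shared-prefix length: 2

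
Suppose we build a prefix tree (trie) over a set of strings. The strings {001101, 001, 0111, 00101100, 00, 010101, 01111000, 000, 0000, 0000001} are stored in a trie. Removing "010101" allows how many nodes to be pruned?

4

A node on "010101"'s path can go only if nothing else ends at it or branches off below it.
The suffix "0101" (4 nodes) is used only by "010101"; the node for "01" still has the child "1", so pruning stops there.
Nodes removed: 4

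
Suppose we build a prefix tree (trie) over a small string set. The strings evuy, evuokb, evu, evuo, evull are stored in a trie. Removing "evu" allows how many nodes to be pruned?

After clearing the end-marker at "evu", prune upward until reaching a node still needed by another word.
Every node on "evu" is still needed (e.g. by "evuy"), so nothing is freed.
Nodes removed: 0

0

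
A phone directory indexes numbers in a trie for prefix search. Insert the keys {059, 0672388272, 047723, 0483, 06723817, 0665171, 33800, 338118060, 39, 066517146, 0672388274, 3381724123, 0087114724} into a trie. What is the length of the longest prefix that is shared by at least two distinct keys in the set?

9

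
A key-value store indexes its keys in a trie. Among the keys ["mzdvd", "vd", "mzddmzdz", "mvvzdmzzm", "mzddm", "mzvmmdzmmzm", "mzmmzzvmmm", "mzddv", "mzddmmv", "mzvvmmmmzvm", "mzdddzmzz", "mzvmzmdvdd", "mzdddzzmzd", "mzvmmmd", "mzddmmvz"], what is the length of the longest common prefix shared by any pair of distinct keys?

7

The deepest shared node is where two words last agree before diverging.
"mzddmmv" and "mzddmmvz" agree on "mzddmmv" (7 characters) before diverging; nothing deeper is shared.
Longest shared-prefix length: 7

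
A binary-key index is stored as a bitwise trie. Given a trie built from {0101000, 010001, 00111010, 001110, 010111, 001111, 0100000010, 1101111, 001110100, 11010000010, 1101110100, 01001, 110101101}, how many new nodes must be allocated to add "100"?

Walking "100" from the root, the first 1 characters ("1") follow existing edges; "0" is the first miss.
So 3 − 1 = 2 new nodes.

2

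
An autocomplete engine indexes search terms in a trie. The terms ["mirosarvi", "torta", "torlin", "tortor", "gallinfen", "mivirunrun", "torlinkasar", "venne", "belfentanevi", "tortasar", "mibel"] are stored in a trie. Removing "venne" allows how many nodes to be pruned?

After clearing the end-marker at "venne", prune upward until reaching a node still needed by another word.
No other word shares any prefix with "venne", so all 5 of its nodes go.
Nodes removed: 5

5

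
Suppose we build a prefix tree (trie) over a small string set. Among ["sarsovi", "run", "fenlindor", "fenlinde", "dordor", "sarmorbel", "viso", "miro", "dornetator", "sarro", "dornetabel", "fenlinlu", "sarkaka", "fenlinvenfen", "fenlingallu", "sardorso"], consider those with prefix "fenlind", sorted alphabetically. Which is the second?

Filter for "fenlind…" and sort: "fenlinde", "fenlindor"
Position 2: fenlindor

fenlindor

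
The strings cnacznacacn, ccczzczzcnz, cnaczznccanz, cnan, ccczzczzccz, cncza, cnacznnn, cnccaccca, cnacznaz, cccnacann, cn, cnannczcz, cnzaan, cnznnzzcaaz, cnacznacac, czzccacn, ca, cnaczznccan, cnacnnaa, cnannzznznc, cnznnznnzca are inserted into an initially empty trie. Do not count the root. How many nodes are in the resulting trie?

For each word, the new-node count is its length minus the longest prefix already in the trie:
  "cnacznacacn" → 11 new (c, n, a, c, z, n, a, c, a, c, n)
  "ccczzczzcnz" → prefix "c" already present; 10 new (c, c, z, z, c, z, z, c, n, z)
  "cnaczznccanz" → prefix "cnacz" already present; 7 new (z, n, c, c, a, n, z)
  "cnan" → prefix "cna" already present; 1 new (n)
  "ccczzczzccz" → prefix "ccczzczzc" already present; 2 new (c, z)
  "cncza" → prefix "cn" already present; 3 new (c, z, a)
  "cnacznnn" → prefix "cnaczn" already present; 2 new (n, n)
  "cnccaccca" → prefix "cnc" already present; 6 new (c, a, c, c, c, a)
  "cnacznaz" → prefix "cnaczna" already present; 1 new (z)
  "cccnacann" → prefix "ccc" already present; 6 new (n, a, c, a, n, n)
  "cn" → prefix "cn" already present; 0 new (none)
  "cnannczcz" → prefix "cnan" already present; 5 new (n, c, z, c, z)
  "cnzaan" → prefix "cn" already present; 4 new (z, a, a, n)
  "cnznnzzcaaz" → prefix "cnz" already present; 8 new (n, n, z, z, c, a, a, z)
  "cnacznacac" → prefix "cnacznacac" already present; 0 new (none)
  "czzccacn" → prefix "c" already present; 7 new (z, z, c, c, a, c, n)
  "ca" → prefix "c" already present; 1 new (a)
  "cnaczznccan" → prefix "cnaczznccan" already present; 0 new (none)
  "cnacnnaa" → prefix "cnac" already present; 4 new (n, n, a, a)
  "cnannzznznc" → prefix "cnann" already present; 6 new (z, z, n, z, n, c)
  "cnznnznnzca" → prefix "cnznnz" already present; 5 new (n, n, z, c, a)
Total nodes = 11 + 10 + 7 + 1 + 2 + 3 + 2 + 6 + 1 + 6 + 0 + 5 + 4 + 8 + 0 + 7 + 1 + 0 + 4 + 6 + 5 = 89

89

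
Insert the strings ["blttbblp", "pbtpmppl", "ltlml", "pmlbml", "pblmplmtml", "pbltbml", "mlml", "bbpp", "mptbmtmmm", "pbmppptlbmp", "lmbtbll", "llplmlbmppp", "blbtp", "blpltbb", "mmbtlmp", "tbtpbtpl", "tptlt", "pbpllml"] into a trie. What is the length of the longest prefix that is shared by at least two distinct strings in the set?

3

Look for the deepest trie node that still has at least two words in its subtree.
e.g. "pblmplmtml" and "pbltbml" share the prefix "pbl" of length 3; no pair shares a longer one.
Longest shared-prefix length: 3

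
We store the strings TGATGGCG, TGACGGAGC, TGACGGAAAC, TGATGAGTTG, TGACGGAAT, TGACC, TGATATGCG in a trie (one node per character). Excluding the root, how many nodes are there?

29

Trie structure (* marks end of a word):
(root)
└─ T
   └─ G
      └─ A
         ├─ C
         │  ├─ C *
         │  └─ G
         │     └─ G
         │        └─ A
         │           ├─ A
         │           │  ├─ A
         │           │  │  └─ C *
         │           │  └─ T *
         │           └─ G
         │              └─ C *
         └─ T
            ├─ A
            │  └─ T
            │     └─ G
            │        └─ C
            │           └─ G *
            └─ G
               ├─ A
               │  └─ G
               │     └─ T
               │        └─ T
               │           └─ G *
               └─ G
                  └─ C
                     └─ G *
Counting every labelled node above: 29.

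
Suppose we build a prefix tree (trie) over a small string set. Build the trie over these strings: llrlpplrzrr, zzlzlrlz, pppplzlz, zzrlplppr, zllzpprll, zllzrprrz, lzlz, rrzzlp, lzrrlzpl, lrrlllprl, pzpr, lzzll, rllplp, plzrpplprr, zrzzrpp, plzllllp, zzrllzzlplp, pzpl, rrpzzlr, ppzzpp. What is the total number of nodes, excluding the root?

118

For each word, the new-node count is its length minus the longest prefix already in the trie:
  "llrlpplrzrr" → 11 new (l, l, r, l, p, p, l, r, z, r, r)
  "zzlzlrlz" → 8 new (z, z, l, z, l, r, l, z)
  "pppplzlz" → 8 new (p, p, p, p, l, z, l, z)
  "zzrlplppr" → prefix "zz" already present; 7 new (r, l, p, l, p, p, r)
  "zllzpprll" → prefix "z" already present; 8 new (l, l, z, p, p, r, l, l)
  "zllzrprrz" → prefix "zllz" already present; 5 new (r, p, r, r, z)
  "lzlz" → prefix "l" already present; 3 new (z, l, z)
  "rrzzlp" → 6 new (r, r, z, z, l, p)
  "lzrrlzpl" → prefix "lz" already present; 6 new (r, r, l, z, p, l)
  "lrrlllprl" → prefix "l" already present; 8 new (r, r, l, l, l, p, r, l)
  "pzpr" → prefix "p" already present; 3 new (z, p, r)
  "lzzll" → prefix "lz" already present; 3 new (z, l, l)
  "rllplp" → prefix "r" already present; 5 new (l, l, p, l, p)
  "plzrpplprr" → prefix "p" already present; 9 new (l, z, r, p, p, l, p, r, r)
  "zrzzrpp" → prefix "z" already present; 6 new (r, z, z, r, p, p)
  "plzllllp" → prefix "plz" already present; 5 new (l, l, l, l, p)
  "zzrllzzlplp" → prefix "zzrl" already present; 7 new (l, z, z, l, p, l, p)
  "pzpl" → prefix "pzp" already present; 1 new (l)
  "rrpzzlr" → prefix "rr" already present; 5 new (p, z, z, l, r)
  "ppzzpp" → prefix "pp" already present; 4 new (z, z, p, p)
Total nodes = 11 + 8 + 8 + 7 + 8 + 5 + 3 + 6 + 6 + 8 + 3 + 3 + 5 + 9 + 6 + 5 + 7 + 1 + 5 + 4 = 118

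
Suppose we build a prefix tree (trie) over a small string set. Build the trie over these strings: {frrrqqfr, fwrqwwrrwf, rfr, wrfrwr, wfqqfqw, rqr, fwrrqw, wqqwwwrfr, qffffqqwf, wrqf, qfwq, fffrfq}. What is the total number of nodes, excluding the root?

Count nodes per top-level branch (shared prefixes stored once):
  'f'-branch (fffrfq, frrrqqfr, fwrqwwrrwf, fwrrqw): 25 nodes
  'q'-branch (qffffqqwf, qfwq): 11 nodes
  'r'-branch (rfr, rqr): 5 nodes
  'w'-branch (wfqqfqw, wqqwwwrfr, wrfrwr, wrqf): 22 nodes
Sum: 63

63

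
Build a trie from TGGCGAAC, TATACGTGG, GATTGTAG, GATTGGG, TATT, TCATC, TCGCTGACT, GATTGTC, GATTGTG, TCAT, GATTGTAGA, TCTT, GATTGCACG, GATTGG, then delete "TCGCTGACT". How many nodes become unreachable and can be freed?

7

Walk "TCGCTGACT" from the leaf back toward the root, removing each node that no remaining word uses.
The suffix "GCTGACT" (7 nodes) is used only by "TCGCTGACT"; the node for "TC" still has the child "A", so pruning stops there.
Nodes removed: 7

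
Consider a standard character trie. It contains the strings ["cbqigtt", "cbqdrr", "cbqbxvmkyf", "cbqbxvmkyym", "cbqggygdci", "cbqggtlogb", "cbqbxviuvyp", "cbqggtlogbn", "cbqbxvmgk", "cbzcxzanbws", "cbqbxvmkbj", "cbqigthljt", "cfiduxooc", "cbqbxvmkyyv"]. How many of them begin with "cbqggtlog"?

Traverse to the node for "cbqggtlog", then collect every word in that subtree.
Matches: "cbqggtlogb", "cbqggtlogbn"
Count: 2

2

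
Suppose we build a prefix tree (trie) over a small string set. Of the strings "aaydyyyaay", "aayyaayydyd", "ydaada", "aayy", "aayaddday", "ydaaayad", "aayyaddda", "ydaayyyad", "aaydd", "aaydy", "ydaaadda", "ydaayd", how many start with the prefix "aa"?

Filter for entries beginning with "aa":
Words under "aa": aayaddday, aaydd, aaydy, aaydyyyaay, aayy, aayyaayydyd, aayyaddda
Count: 7

7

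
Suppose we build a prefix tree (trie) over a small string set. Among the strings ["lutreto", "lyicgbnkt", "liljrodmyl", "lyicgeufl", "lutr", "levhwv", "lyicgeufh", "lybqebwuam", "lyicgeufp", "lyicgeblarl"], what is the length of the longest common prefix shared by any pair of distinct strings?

The deepest shared node is where two words last agree before diverging.
"lyicgeufh" and "lyicgeufl" agree on "lyicgeuf" (8 characters) before diverging; nothing deeper is shared.
Longest shared-prefix length: 8

8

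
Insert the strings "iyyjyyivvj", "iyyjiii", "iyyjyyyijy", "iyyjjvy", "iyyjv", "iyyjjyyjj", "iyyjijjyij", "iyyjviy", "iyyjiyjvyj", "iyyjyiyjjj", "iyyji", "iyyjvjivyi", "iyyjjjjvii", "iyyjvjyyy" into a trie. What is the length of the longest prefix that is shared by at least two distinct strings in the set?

Look for the deepest trie node that still has at least two words in its subtree.
e.g. "iyyjvjivyi" and "iyyjvjyyy" share the prefix "iyyjvj" of length 6; no pair shares a longer one.
Longest shared-prefix length: 6

6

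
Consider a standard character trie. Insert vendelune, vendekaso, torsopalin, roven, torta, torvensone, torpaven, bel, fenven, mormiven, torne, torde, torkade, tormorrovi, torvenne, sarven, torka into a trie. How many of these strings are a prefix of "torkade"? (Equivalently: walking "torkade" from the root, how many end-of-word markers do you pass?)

2

Check each prefix of "torkade" against the stored set — each match is an end-marker on the path.
Prefixes of the query that are stored words: "torka", "torkade"
Count: 2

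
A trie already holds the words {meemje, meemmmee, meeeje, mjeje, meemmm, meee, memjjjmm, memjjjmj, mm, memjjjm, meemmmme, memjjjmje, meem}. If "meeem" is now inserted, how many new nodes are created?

1

"meee" is already a path in the trie; the remaining "m" must be added.
Each of the 1 remaining characters creates one node.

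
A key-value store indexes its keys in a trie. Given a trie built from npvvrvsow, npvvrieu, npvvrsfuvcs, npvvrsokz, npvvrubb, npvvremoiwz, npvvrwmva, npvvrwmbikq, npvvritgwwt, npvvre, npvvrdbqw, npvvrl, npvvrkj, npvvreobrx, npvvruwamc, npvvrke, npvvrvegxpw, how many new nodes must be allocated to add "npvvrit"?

Every character of "npvvrit" already lies on an existing path (it is a prefix of some stored word).
No new nodes are needed: 0.

0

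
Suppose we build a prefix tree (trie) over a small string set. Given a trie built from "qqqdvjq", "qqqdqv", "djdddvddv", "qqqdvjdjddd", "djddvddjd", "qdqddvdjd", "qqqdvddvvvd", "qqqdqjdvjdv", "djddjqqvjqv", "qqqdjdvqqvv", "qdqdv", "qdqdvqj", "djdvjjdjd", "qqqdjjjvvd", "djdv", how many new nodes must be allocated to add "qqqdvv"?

"qqqdv" is already a path in the trie; the remaining "v" must be added.
So 6 − 5 = 1 new nodes.

1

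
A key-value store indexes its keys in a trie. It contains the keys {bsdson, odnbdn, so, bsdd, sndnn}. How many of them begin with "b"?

2

Traverse to the node for "b", then collect every word in that subtree.
Matches: "bsdd", "bsdson"
Count: 2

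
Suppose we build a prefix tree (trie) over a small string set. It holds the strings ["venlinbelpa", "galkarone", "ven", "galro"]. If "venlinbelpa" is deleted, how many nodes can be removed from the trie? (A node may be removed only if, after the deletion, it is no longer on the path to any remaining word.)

A node on "venlinbelpa"'s path can go only if nothing else ends at it or branches off below it.
The suffix "linbelpa" (8 nodes) is used only by "venlinbelpa"; "ven" is itself a stored word, so pruning stops there.
Nodes removed: 8

8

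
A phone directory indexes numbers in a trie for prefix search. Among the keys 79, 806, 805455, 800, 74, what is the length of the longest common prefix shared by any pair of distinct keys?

2

The deepest shared node is where two words last agree before diverging.
"800" and "805455" agree on "80" (2 characters) before diverging; nothing deeper is shared.
Longest shared-prefix length: 2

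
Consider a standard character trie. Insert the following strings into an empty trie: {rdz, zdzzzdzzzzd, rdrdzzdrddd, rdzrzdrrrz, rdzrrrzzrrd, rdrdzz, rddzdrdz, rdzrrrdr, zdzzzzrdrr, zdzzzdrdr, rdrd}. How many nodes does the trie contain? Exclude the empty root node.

Count nodes per top-level branch (shared prefixes stored once):
  'r'-branch (rddzdrdz, rdrd, rdrdzz, rdrdzzdrddd, rdz, rdzrrrdr, rdzrrrzzrrd, rdzrzdrrrz): 34 nodes
  'z'-branch (zdzzzdrdr, zdzzzdzzzzd, zdzzzzrdrr): 19 nodes
Sum: 53

53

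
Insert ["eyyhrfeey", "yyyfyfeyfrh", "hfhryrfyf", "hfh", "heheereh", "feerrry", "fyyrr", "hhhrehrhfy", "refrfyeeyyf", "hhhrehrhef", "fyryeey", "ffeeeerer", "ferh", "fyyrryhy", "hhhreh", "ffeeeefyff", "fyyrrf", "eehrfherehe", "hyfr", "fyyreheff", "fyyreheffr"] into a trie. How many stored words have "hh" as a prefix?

3

Walk to "hh"; the words in its subtree are exactly those with that prefix.
Words under "hh": hhhreh, hhhrehrhef, hhhrehrhfy
Count: 3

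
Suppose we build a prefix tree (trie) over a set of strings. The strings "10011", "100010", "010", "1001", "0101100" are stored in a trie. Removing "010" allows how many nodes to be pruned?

0

A node on "010"'s path can go only if nothing else ends at it or branches off below it.
Every node on "010" is still needed (e.g. by "0101100"), so nothing is freed.
Nodes removed: 0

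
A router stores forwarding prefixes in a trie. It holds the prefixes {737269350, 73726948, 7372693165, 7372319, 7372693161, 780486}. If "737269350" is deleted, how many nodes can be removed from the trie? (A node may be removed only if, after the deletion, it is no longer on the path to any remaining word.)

After clearing the end-marker at "737269350", prune upward until reaching a node still needed by another word.
The suffix "50" (2 nodes) is used only by "737269350"; the node for "7372693" still has the child "1", so pruning stops there.
Nodes removed: 2

2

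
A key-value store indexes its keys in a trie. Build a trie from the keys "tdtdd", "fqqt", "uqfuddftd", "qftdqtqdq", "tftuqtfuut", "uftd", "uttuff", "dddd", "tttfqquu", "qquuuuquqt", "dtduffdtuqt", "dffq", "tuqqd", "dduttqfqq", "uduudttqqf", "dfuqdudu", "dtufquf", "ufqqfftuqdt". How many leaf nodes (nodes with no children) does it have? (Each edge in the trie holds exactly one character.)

Leaves are exactly the stored words that no other stored word extends.
Those words: "dddd", "dduttqfqq", "dffq", "dfuqdudu", "dtduffdtuqt", "dtufquf", "fqqt", "qftdqtqdq", "qquuuuquqt", "tdtdd", "tftuqtfuut", "tttfqquu", "tuqqd", "uduudttqqf", "ufqqfftuqdt", "uftd", "uqfuddftd", "uttuff"
Leaf count: 18

18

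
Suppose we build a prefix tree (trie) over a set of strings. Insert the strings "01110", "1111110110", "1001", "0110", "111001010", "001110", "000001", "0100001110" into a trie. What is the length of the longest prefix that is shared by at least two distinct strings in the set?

3

The deepest shared node is where two words last agree before diverging.
e.g. "0110" and "01110" share the prefix "011" of length 3; no pair shares a longer one.
Longest shared-prefix length: 3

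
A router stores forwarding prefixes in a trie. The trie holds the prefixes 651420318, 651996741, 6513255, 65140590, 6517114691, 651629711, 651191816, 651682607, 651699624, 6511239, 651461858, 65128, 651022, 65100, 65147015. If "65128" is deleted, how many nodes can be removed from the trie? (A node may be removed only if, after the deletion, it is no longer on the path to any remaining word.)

Walk "65128" from the leaf back toward the root, removing each node that no remaining word uses.
The suffix "28" (2 nodes) is used only by "65128"; the node for "651" still has the child "4", so pruning stops there.
Nodes removed: 2

2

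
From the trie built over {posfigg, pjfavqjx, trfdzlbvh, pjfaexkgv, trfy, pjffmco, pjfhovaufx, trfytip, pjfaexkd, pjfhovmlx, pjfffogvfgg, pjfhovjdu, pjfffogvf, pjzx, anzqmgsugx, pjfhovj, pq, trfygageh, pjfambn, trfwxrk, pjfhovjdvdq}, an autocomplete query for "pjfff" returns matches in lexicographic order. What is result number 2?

pjfffogvfgg

Filter for "pjfff…" and sort: "pjfffogvf", "pjfffogvfgg"
The 2nd is pjfffogvfgg.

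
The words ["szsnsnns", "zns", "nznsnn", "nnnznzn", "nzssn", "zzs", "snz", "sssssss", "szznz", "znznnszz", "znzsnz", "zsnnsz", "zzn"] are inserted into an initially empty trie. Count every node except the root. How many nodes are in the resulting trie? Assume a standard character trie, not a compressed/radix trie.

Insert word by word; a character creates a node only if that edge doesn't already exist:
  "szsnsnns" → 8 new (s, z, s, n, s, n, n, s)
  "zns" → 3 new (z, n, s)
  "nznsnn" → 6 new (n, z, n, s, n, n)
  "nnnznzn" → prefix "n" already present; 6 new (n, n, z, n, z, n)
  "nzssn" → prefix "nz" already present; 3 new (s, s, n)
  "zzs" → prefix "z" already present; 2 new (z, s)
  "snz" → prefix "s" already present; 2 new (n, z)
  "sssssss" → prefix "s" already present; 6 new (s, s, s, s, s, s)
  "szznz" → prefix "sz" already present; 3 new (z, n, z)
  "znznnszz" → prefix "zn" already present; 6 new (z, n, n, s, z, z)
  "znzsnz" → prefix "znz" already present; 3 new (s, n, z)
  "zsnnsz" → prefix "z" already present; 5 new (s, n, n, s, z)
  "zzn" → prefix "zz" already present; 1 new (n)
Total nodes = 8 + 3 + 6 + 6 + 3 + 2 + 2 + 6 + 3 + 6 + 3 + 5 + 1 = 54

54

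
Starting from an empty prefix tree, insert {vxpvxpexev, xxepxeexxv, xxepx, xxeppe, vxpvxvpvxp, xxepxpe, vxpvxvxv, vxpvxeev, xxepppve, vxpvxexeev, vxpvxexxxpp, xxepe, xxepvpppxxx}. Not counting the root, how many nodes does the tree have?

53

Insert word by word; a character creates a node only if that edge doesn't already exist:
  "vxpvxpexev" → 10 new (v, x, p, v, x, p, e, x, e, v)
  "xxepxeexxv" → 10 new (x, x, e, p, x, e, e, x, x, v)
  "xxepx" → prefix "xxepx" already present; 0 new (none)
  "xxeppe" → prefix "xxep" already present; 2 new (p, e)
  "vxpvxvpvxp" → prefix "vxpvx" already present; 5 new (v, p, v, x, p)
  "xxepxpe" → prefix "xxepx" already present; 2 new (p, e)
  "vxpvxvxv" → prefix "vxpvxv" already present; 2 new (x, v)
  "vxpvxeev" → prefix "vxpvx" already present; 3 new (e, e, v)
  "xxepppve" → prefix "xxepp" already present; 3 new (p, v, e)
  "vxpvxexeev" → prefix "vxpvxe" already present; 4 new (x, e, e, v)
  "vxpvxexxxpp" → prefix "vxpvxex" already present; 4 new (x, x, p, p)
  "xxepe" → prefix "xxep" already present; 1 new (e)
  "xxepvpppxxx" → prefix "xxep" already present; 7 new (v, p, p, p, x, x, x)
Total nodes = 10 + 10 + 0 + 2 + 5 + 2 + 2 + 3 + 3 + 4 + 4 + 1 + 7 = 53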